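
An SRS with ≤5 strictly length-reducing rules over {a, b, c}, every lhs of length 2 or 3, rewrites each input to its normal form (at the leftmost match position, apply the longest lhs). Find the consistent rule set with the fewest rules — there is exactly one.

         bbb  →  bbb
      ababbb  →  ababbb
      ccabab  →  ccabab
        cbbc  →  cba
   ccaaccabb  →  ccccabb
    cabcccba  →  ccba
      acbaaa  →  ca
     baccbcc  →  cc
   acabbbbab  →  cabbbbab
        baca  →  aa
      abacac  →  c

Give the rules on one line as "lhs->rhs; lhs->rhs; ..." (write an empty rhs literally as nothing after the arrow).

  | bbb
  | ababbb
  | ccabab
  | cbbc => cba

abc->ba; ac->c; baa->; bc->a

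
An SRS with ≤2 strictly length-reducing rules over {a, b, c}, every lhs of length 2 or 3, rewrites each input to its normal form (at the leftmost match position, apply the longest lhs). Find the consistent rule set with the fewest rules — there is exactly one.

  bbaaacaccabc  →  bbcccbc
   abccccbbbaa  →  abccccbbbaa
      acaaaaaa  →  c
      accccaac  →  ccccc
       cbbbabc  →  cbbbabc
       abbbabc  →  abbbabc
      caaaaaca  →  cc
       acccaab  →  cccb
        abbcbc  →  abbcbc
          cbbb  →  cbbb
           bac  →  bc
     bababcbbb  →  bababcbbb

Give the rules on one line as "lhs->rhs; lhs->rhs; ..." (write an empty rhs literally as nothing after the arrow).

ac->c; ca->c

  | bbaaacaccabc => bbaacaccabc => bbacaccabc => bbcaccabc => bbcccabc => bbcccbc
  | abccccbbbaa
  | acaaaaaa => caaaaaa => caaaaa => caaaa => caaa => caa => ca => c
  | accccaac => ccccaac => ccccac => ccccc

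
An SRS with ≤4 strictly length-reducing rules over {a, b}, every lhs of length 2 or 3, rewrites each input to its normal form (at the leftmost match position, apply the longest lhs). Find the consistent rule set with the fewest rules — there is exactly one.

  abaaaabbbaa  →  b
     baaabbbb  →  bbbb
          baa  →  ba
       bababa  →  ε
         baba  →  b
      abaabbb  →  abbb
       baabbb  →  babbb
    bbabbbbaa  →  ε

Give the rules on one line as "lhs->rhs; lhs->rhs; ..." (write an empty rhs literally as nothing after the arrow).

aa->a; aaa->ba; aba->; bba->

  | abaaaabbbaa => aaabbbaa => babbbaa => baba => b
  | baaabbbb => bbabbbb => bbbb
  | baa => ba
  | bababa => bba => ε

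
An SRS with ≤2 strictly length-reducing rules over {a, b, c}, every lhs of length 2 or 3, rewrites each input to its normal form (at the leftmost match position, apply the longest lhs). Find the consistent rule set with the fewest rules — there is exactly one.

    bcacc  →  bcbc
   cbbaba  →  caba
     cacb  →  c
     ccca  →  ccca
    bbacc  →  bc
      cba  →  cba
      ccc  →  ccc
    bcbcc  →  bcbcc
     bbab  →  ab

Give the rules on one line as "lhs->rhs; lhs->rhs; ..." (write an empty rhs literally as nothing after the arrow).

  | bcacc => bcbc
  | cbbaba => caba
  | cacb => cbb => c
  | ccca

ac->b; bb->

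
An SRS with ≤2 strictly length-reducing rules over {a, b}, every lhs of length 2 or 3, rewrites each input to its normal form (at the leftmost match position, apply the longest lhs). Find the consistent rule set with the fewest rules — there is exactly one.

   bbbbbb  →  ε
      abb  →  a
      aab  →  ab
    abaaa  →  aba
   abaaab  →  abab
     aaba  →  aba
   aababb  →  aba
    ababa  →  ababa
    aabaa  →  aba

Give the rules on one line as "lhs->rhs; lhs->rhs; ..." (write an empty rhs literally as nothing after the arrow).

  | bbbbbb => bbbb => bb => ε
  | abb => a
  | aab => ab
  | abaaa => abaa => aba

aa->a; bb->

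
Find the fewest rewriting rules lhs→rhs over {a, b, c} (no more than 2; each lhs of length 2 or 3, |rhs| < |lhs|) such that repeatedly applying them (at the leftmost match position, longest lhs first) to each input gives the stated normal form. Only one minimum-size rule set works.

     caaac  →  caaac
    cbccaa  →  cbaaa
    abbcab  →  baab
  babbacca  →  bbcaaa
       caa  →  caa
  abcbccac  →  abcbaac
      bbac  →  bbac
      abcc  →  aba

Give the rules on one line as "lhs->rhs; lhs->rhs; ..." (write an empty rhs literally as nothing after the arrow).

  | caaac
  | cbccaa => cbaaa
  | abbcab => bccab => baab
  | babbacca => bbcacca => bbcaaa

abb->bc; cc->a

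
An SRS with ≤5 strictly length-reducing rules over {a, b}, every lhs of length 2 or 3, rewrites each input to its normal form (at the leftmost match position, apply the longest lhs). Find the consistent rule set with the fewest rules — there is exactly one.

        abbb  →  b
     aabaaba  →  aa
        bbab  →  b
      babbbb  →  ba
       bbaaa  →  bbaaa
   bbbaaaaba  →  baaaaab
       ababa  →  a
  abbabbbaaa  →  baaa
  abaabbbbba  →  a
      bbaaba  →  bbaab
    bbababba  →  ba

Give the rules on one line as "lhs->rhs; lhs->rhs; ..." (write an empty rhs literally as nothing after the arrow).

aba->ab; abb->; bab->; bbb->ba

  | abbb => b
  | aabaaba => aababa => aabba => aa
  | bbab => b
  | babbbb => bbb => ba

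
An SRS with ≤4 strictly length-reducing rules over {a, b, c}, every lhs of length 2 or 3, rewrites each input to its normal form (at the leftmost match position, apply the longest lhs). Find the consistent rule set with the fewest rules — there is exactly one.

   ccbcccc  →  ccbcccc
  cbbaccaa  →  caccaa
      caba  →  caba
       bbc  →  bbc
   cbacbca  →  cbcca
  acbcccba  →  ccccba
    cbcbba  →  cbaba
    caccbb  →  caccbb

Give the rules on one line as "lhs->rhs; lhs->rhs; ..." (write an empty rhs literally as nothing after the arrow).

  | ccbcccc
  | cbbaccaa => caccaa
  | caba
  | bbc

acb->c; bba->a; bcb->ba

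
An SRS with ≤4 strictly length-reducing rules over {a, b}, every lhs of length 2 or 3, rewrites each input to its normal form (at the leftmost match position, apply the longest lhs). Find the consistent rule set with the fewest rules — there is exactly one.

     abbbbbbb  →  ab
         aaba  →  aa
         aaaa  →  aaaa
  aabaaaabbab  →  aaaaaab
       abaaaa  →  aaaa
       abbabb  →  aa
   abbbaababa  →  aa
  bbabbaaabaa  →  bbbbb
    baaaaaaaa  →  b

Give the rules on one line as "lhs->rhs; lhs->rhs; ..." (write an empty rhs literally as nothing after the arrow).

  | abbbbbbb => abbbbb => abbb => ab
  | aaba => aa
  | aaaa
  | aabaaaabbab => aaaaabbab => aaaaaab

aba->a; abb->a; ba->b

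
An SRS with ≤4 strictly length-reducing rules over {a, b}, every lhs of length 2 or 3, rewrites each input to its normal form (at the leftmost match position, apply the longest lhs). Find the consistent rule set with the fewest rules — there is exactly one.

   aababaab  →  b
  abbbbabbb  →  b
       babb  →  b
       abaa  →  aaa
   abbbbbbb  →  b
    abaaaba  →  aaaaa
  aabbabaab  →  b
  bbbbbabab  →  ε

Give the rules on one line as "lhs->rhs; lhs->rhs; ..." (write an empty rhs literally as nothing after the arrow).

  | aababaab => aaabaab => aaaaab => aaaab => aaab => aab => ab => b
  | abbbbabbb => bbbbabbb => bbabbb => abbb => bbb => b
  | babb => bbb => b
  | abaa => aaa

ab->b; aba->aa; bb->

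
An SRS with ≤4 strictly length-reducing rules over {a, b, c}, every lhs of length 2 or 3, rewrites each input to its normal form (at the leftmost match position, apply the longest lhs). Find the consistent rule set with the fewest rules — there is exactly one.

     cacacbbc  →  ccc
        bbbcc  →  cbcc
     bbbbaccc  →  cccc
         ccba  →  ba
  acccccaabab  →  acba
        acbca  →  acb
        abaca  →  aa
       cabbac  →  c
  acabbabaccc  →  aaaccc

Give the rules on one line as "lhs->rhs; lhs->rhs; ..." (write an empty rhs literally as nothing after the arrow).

  | cacacbbc => cacbbc => cbbc => ccc
  | bbbcc => cbcc
  | bbbbaccc => cbbaccc => ccaccc => cccc
  | ccba => ba

ab->a; bb->c; ca->; ccb->b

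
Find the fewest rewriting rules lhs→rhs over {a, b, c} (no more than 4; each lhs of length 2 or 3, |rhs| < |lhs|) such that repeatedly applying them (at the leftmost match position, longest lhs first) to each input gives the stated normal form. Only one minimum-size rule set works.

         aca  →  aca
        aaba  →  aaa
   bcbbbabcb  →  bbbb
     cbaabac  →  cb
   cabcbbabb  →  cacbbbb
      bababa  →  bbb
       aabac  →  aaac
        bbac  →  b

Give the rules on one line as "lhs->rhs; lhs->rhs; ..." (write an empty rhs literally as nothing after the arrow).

  | aca
  | aaba => aaa
  | bcbbbabcb => bbbabcb => bbbbcb => bbbb
  | cbaabac => cbabac => cbbac => cbbc => cb

ab->a; ba->b; bc->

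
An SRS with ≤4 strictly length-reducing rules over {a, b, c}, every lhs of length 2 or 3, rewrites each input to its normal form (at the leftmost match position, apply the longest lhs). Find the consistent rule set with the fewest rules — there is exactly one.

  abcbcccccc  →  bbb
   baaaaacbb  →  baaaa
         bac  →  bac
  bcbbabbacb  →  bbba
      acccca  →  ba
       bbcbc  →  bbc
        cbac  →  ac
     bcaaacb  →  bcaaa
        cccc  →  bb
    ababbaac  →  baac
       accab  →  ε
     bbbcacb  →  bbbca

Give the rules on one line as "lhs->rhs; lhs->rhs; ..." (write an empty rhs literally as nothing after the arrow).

ab->; cb->; cc->b

  | abcbcccccc => cbcccccc => cccccc => bcccc => bbcc => bbb
  | baaaaacbb => baaaaab => baaaa
  | bac
  | bcbbabbacb => bbabbacb => bbbacb => bbba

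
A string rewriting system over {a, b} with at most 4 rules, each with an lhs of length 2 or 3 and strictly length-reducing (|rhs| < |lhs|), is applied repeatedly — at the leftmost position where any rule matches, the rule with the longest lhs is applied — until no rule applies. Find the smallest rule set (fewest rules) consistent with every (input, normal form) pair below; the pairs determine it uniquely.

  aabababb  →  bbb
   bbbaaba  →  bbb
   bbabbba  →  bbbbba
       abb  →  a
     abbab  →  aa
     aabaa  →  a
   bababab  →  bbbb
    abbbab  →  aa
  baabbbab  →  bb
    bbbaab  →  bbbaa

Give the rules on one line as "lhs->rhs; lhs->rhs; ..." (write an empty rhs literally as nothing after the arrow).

aaa->; ab->a; bab->bb

  | aabababb => aaababb => babb => bbb
  | bbbaaba => bbbaaa => bbb
  | bbabbba => bbbbba
  | abb => ab => a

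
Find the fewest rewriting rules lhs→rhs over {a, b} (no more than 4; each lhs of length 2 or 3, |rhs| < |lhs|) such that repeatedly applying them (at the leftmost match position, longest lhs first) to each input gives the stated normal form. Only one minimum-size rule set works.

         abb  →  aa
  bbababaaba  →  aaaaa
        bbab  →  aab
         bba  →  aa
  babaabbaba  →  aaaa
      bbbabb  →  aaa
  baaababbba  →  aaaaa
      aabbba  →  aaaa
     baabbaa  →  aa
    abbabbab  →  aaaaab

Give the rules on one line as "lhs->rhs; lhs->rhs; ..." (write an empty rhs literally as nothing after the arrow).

  | abb => aa
  | bbababaaba => aababaaba => aaabaaba => aaabbba => aaaaa
  | bbab => aab
  | bba => aa

ba->a; baa->bb; bb->a; bbb->a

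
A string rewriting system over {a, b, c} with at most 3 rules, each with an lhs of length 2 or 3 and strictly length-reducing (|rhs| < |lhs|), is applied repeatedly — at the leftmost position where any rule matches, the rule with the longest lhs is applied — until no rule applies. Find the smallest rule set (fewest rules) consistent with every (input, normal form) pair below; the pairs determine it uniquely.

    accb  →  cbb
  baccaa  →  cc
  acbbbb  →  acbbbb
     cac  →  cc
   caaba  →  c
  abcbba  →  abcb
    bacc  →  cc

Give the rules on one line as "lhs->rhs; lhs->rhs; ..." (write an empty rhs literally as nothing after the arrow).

acc->cb; ba->; ca->c

  | accb => cbb
  | baccaa => ccaa => cca => cc
  | acbbbb
  | cac => cc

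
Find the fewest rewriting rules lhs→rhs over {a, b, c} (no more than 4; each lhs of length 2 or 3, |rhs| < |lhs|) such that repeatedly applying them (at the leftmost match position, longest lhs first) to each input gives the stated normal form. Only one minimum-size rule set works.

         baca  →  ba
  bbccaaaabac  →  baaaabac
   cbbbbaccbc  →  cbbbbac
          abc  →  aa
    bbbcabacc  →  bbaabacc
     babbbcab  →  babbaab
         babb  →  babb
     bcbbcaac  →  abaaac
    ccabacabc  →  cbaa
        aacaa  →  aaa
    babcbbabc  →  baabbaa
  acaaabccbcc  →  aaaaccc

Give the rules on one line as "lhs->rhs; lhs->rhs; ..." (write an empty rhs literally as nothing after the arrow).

acb->ac; bc->a; ca->

  | baca => ba
  | bbccaaaabac => bacaaaabac => baaaabac
  | cbbbbaccbc => cbbbbacca => cbbbbac
  | abc => aa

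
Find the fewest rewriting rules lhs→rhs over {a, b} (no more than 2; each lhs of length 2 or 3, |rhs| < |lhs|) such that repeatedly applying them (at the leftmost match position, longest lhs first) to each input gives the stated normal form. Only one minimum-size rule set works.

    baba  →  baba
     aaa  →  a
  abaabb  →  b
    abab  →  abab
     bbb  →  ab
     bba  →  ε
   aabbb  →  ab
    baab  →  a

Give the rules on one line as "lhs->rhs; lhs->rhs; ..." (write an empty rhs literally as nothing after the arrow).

  | baba
  | aaa => a
  | abaabb => abbb => aab => b
  | abab

aa->; bb->a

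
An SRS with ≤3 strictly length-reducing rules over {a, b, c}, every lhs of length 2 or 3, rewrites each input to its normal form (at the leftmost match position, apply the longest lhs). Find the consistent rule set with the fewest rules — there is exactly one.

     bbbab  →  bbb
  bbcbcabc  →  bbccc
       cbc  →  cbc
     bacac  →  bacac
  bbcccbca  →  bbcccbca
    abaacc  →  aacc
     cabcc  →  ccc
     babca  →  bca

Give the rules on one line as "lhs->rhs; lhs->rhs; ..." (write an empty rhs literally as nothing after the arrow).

ab->; bcb->bc

  | bbbab => bbb
  | bbcbcabc => bbccabc => bbccc
  | cbc
  | bacac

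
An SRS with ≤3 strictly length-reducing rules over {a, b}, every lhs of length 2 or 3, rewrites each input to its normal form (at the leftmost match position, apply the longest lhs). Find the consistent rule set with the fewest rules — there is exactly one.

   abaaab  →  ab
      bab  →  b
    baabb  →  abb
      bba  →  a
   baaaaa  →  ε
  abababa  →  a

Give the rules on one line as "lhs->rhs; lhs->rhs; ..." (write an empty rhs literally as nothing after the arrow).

  | abaaab => aaab => ab
  | bab => b
  | baabb => abb
  | bba => a

aa->; ba->; bba->a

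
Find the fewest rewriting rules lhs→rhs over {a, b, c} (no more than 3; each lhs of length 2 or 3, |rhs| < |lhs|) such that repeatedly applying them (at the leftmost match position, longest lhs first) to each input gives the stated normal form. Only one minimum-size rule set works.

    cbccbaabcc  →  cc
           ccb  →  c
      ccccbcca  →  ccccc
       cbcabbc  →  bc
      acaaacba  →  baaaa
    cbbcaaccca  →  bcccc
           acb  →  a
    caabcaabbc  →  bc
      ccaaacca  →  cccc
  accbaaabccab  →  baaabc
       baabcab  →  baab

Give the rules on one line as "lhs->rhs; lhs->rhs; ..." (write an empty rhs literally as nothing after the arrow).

aca->ba; ca->c; cb->

  | cbccbaabcc => ccbaabcc => caabcc => cabcc => cbcc => cc
  | ccb => c
  | ccccbcca => ccccca => ccccc
  | cbcabbc => cabbc => cbbc => bc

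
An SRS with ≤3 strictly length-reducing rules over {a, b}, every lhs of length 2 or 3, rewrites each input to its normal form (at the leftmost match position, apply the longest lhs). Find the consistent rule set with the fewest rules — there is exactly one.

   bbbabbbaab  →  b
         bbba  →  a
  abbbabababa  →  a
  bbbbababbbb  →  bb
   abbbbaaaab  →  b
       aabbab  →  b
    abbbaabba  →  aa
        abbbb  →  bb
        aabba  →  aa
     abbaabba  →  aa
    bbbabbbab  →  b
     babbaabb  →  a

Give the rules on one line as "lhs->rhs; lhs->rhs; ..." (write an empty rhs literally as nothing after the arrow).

ab->b; abb->; ba->a

  | bbbabbbaab => bbabbbaab => babbbaab => abbbaab => baab => aab => ab => b
  | bbba => bba => ba => a
  | abbbabababa => babababa => abababa => bababa => ababa => baba => aba => ba => a
  | bbbbababbbb => bbbababbbb => bbababbbb => bababbbb => ababbbb => babbbb => abbbb => bb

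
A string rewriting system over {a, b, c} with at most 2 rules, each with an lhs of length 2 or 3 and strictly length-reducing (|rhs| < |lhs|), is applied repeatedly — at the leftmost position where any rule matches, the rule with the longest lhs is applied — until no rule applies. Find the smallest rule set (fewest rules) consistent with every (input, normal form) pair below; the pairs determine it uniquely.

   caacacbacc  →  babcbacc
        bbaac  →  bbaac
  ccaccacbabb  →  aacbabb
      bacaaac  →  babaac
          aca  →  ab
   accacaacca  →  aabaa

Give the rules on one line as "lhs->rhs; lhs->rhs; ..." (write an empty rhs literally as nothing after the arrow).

ca->b; cca->a

  | caacacbacc => bacacbacc => babcbacc
  | bbaac
  | ccaccacbabb => accacbabb => aacbabb
  | bacaaac => babaac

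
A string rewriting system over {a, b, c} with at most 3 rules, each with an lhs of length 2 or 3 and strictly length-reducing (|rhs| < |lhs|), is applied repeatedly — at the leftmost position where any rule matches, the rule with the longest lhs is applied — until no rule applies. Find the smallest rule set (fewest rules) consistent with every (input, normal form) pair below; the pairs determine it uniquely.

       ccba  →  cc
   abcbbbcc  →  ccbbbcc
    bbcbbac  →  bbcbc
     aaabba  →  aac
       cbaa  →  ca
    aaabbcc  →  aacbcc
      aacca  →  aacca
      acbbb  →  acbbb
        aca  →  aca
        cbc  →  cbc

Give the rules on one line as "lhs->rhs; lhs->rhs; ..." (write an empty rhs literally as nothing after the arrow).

  | ccba => cc
  | abcbbbcc => ccbbbcc
  | bbcbbac => bbcbc
  | aaabba => aacba => aac

ab->c; ba->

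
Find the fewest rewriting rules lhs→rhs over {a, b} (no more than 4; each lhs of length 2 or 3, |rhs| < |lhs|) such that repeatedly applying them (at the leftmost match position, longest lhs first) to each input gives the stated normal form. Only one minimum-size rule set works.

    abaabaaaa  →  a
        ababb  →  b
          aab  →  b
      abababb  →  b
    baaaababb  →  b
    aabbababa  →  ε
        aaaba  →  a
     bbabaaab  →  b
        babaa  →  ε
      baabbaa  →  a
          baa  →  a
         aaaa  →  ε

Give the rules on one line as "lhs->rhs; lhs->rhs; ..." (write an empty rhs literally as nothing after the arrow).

aa->; ab->; ba->; bab->aa

  | abaabaaaa => aabaaaa => baaaa => aaa => a
  | ababb => abb => b
  | aab => b
  | abababb => ababb => abb => b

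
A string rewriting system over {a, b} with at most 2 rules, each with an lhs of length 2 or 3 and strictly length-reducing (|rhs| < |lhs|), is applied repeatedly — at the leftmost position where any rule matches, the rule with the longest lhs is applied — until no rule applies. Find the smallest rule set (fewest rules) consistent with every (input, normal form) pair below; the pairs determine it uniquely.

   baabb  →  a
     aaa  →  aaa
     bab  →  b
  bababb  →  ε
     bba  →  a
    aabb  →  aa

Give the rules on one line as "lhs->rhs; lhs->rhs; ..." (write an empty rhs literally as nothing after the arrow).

  | baabb => abb => a
  | aaa
  | bab => b
  | bababb => babb => bb => ε

ba->; bb->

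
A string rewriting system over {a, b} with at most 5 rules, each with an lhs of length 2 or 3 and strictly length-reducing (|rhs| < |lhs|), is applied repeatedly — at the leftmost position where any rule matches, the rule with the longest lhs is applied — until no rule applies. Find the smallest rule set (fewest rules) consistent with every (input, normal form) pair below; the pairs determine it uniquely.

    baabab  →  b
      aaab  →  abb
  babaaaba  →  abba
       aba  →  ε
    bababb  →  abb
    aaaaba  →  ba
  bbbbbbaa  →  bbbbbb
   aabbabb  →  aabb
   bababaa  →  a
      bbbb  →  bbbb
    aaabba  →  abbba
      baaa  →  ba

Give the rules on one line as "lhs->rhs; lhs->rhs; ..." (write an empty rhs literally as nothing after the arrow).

  | baabab => bbab => b
  | aaab => abb
  | babaaaba => aaaba => abba
  | aba => ε

aaa->ab; aba->; baa->b; bab->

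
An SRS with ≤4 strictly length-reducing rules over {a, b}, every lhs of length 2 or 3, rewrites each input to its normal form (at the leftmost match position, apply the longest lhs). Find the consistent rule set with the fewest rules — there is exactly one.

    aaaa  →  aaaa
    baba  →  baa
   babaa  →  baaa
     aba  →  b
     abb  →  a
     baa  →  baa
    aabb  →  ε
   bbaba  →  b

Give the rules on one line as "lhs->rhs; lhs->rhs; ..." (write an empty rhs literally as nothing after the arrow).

  | aaaa
  | baba => baa
  | babaa => baaa
  | aba => b

aab->b; aba->b; bab->ba; bb->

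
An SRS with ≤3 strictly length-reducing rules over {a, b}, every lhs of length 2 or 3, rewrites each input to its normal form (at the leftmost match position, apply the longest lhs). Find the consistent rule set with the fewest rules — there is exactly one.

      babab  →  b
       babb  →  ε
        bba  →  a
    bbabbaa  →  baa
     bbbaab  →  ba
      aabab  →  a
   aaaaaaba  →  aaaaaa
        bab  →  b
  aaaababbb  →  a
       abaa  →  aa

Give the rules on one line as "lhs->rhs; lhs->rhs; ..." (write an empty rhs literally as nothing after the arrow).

ab->; bb->

  | babab => bab => b
  | babb => bb => ε
  | bba => a
  | bbabbaa => abbaa => baa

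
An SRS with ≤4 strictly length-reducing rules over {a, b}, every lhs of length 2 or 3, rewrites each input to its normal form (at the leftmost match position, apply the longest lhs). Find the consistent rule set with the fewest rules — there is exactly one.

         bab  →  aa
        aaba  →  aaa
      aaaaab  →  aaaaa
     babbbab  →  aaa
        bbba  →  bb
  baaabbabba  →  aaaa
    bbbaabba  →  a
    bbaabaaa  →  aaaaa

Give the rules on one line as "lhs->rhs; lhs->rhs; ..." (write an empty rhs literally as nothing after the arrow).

  | bab => aa
  | aaba => aaa
  | aaaaab => aaaaa
  | babbbab => aabbab => aabab => aaab => aaa

aab->aa; ba->; bab->aa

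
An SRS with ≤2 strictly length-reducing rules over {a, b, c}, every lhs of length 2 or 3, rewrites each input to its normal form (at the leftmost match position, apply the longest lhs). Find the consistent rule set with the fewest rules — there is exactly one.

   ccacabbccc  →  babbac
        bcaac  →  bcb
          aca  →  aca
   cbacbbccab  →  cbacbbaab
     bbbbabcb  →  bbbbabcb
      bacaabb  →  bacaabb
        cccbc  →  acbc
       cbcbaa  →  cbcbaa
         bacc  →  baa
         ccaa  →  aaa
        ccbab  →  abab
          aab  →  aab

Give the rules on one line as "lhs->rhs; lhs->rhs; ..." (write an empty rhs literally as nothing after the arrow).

aac->b; cc->a

  | ccacabbccc => aacabbccc => babbccc => babbac
  | bcaac => bcb
  | aca
  | cbacbbccab => cbacbbaab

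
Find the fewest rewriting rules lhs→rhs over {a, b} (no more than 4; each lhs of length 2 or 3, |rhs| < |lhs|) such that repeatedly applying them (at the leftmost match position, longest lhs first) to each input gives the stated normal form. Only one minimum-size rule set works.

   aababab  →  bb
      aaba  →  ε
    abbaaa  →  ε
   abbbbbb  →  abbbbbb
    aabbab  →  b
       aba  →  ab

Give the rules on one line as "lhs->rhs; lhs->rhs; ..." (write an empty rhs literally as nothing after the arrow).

  | aababab => aaabab => bab => bb
  | aaba => aaa => ε
  | abbaaa => aaa => ε
  | abbbbbb

aaa->; aab->aa; ba->b; bba->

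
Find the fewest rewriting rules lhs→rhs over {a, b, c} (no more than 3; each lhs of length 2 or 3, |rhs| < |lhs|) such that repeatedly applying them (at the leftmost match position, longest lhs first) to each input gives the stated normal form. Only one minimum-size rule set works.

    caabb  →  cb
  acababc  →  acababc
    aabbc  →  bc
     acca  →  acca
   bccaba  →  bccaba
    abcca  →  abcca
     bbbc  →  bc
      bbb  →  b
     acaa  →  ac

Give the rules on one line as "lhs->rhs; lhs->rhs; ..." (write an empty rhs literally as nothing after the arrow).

  | caabb => cbb => cb
  | acababc
  | aabbc => bbc => bc
  | acca

aa->; bb->b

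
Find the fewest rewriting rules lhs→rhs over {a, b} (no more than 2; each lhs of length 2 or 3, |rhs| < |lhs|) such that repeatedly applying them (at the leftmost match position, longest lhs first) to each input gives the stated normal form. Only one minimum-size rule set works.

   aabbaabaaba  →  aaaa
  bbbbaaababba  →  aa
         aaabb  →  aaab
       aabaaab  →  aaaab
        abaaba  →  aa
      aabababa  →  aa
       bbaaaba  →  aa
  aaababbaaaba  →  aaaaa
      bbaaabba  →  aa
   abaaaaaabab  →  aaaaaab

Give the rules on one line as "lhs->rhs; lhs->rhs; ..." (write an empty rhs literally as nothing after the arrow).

  | aabbaabaaba => aabaabaaba => aaabaaba => aaaaba => aaaa
  | bbbbaaababba => bbbaaababba => bbaaababba => baaababba => aababba => aabba => aaba => aa
  | aaabb => aaab
  | aabaaab => aaaab

ba->; bb->b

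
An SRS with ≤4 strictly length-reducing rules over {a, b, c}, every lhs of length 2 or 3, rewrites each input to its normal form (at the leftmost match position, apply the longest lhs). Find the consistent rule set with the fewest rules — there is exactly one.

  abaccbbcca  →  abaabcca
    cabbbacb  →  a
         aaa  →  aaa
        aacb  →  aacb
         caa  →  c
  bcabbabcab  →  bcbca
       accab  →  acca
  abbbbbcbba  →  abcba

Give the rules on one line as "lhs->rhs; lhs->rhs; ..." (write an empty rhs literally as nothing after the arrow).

  | abaccbbcca => abaabcca
  | cabbbacb => cabbacb => cabacb => caacb => ccb => a
  | aaa
  | aacb

bb->b; caa->c; cab->ca; ccb->a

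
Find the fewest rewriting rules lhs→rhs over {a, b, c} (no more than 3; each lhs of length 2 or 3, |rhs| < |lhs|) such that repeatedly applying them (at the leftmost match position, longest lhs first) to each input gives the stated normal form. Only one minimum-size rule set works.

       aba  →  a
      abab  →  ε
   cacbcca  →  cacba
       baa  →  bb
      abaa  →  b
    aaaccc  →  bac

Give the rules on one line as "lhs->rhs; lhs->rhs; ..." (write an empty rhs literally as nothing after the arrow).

aa->b; ab->; cc->

  | aba => a
  | abab => ab => ε
  | cacbcca => cacba
  | baa => bb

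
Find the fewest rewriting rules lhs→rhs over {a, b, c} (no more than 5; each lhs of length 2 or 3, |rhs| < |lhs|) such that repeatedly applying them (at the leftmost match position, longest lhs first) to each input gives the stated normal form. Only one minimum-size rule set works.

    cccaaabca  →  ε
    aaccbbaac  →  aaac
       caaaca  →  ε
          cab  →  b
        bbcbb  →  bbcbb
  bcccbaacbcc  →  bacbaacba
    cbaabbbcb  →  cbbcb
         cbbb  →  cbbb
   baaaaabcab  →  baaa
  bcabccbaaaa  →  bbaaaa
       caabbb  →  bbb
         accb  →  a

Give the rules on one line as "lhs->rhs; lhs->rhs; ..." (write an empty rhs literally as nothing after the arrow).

ab->; ca->; caa->ca; cc->a

  | cccaaabca => acaaabca => acaabca => acabca => abca => ca => ε
  | aaccbbaac => aaabbaac => aabaac => aaac
  | caaaca => caaca => caca => ca => ε
  | cab => b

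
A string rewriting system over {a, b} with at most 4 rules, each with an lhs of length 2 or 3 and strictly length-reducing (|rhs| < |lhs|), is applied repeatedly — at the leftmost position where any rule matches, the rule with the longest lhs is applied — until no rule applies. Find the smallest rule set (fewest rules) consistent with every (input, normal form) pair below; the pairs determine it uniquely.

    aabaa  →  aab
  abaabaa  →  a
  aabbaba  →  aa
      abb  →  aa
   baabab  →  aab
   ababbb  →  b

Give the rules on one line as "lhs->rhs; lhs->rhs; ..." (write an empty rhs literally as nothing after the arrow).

aaa->; ba->a; baa->b; bb->a

  | aabaa => aab
  | abaabaa => abbaa => aaaa => a
  | aabbaba => aaaaba => aba => aa
  | abb => aa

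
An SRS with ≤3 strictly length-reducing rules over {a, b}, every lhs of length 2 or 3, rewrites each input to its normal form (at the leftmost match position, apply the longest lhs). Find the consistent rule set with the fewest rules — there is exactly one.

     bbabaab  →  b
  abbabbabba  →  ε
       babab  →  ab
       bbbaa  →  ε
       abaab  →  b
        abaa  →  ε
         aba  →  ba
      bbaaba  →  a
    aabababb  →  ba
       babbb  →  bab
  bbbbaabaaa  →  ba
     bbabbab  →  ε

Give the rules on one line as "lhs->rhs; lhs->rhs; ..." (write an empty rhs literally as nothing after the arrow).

  | bbabaab => abaab => baab => bbb => b
  | abbabbabba => aabbabba => bbbabba => babba => baa => bb => ε
  | babab => bbab => ab
  | bbbaa => baa => bb => ε

aa->b; aba->ba; bb->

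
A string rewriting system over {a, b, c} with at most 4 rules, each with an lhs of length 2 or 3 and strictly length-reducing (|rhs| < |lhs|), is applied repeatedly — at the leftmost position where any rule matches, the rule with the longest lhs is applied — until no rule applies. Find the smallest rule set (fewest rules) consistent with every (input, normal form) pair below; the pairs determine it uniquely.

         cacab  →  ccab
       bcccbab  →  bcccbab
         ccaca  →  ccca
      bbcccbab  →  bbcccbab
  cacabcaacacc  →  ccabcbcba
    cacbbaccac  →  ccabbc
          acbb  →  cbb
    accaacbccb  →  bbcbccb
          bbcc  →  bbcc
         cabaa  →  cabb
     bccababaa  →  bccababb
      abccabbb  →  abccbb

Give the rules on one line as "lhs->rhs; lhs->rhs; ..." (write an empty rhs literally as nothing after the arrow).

  | cacab => ccab
  | bcccbab
  | ccaca => ccca
  | bbcccbab

aa->b; ac->c; acc->ba; bbb->ab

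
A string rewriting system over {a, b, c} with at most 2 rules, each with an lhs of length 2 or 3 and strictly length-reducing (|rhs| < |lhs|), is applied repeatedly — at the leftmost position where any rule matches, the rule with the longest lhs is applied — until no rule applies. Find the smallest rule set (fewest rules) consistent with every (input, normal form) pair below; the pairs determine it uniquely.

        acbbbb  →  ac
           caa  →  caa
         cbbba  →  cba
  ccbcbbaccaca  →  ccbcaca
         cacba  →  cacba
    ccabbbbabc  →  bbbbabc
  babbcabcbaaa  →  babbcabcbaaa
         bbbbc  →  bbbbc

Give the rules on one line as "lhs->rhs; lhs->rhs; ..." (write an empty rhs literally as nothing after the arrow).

  | acbbbb => acbb => ac
  | caa
  | cbbba => cba
  | ccbcbbaccaca => ccbcaccaca => ccbcaca

cbb->c; cca->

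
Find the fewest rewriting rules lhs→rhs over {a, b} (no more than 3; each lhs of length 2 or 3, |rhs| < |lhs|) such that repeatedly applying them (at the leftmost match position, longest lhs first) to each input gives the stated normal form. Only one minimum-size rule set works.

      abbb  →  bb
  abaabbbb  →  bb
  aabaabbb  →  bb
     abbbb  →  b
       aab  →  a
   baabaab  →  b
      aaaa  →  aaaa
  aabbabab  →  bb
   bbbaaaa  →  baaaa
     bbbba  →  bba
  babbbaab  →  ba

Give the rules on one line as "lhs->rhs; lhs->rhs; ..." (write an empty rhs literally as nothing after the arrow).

ab->; aba->b; bbb->b

  | abbb => bb
  | abaabbbb => babbbb => bbbb => bb
  | aabaabbb => ababbb => bbbb => bb
  | abbbb => bbb => b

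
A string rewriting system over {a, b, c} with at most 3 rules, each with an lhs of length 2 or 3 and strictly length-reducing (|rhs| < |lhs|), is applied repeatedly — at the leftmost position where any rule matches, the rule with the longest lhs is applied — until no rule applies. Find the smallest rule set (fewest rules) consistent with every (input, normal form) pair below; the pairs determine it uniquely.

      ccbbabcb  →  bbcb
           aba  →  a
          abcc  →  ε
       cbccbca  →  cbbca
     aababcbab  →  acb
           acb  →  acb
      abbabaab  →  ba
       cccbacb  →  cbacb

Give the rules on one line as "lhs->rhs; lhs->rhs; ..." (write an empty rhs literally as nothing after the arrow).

ab->; cc->

  | ccbbabcb => bbabcb => bbcb
  | aba => a
  | abcc => cc => ε
  | cbccbca => cbbca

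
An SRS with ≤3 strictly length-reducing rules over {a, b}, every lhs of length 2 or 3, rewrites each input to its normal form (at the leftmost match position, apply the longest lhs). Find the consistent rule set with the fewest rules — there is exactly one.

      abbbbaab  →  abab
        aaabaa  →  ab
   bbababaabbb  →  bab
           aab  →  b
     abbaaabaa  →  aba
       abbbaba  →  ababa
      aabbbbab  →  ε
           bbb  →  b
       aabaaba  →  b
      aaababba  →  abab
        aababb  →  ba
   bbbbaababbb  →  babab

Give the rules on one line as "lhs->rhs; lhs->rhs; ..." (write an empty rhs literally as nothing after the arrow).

  | abbbbaab => abbaab => abab
  | aaabaa => abaa => ab
  | bbababaabbb => bbabaabbb => bbaabbb => babbb => bab
  | aab => b

aa->; bb->; bba->b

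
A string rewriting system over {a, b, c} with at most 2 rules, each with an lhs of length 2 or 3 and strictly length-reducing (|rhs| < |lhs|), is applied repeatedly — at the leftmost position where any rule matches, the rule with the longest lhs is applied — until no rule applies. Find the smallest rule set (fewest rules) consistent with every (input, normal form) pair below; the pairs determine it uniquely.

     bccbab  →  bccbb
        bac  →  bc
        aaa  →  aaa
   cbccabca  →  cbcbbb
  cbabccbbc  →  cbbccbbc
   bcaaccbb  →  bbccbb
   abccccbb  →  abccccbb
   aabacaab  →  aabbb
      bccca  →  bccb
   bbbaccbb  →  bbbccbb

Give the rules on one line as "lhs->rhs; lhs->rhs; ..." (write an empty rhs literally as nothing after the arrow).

  | bccbab => bccbb
  | bac => bc
  | aaa
  | cbccabca => cbcbbca => cbcbbb

ba->b; ca->b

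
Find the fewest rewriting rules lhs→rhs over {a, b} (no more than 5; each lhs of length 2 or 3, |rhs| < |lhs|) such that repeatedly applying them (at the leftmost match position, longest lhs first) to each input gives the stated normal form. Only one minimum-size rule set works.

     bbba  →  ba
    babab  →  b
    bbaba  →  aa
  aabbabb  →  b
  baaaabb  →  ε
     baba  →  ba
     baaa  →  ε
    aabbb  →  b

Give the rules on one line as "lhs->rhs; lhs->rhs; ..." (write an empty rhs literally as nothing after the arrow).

aaa->b; ab->; bb->; bba->aa

  | bbba => ba
  | babab => bab => b
  | bbaba => aaba => aa
  | aabbabb => ababb => abb => b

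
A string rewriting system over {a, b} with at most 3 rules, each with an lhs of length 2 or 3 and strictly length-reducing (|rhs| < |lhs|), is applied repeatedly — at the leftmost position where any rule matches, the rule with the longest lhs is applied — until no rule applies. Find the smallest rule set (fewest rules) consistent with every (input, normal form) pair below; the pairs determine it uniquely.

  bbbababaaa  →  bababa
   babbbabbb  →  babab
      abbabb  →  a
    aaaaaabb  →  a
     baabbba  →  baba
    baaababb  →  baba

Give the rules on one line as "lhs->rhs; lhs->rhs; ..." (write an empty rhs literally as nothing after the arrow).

aa->a; bb->

  | bbbababaaa => bababaaa => bababaa => bababa
  | babbbabbb => bababbb => babab
  | abbabb => aabb => abb => a
  | aaaaaabb => aaaaabb => aaaabb => aaabb => aabb => abb => a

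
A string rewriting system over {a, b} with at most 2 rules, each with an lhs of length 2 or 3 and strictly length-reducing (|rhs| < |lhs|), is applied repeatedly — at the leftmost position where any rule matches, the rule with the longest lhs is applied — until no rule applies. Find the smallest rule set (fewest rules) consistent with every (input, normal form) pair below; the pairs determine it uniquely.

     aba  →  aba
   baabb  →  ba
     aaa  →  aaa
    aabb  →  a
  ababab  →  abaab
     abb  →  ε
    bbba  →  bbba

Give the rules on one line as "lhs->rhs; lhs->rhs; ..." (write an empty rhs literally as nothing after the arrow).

  | aba
  | baabb => ba
  | aaa
  | aabb => a

abb->; bab->ba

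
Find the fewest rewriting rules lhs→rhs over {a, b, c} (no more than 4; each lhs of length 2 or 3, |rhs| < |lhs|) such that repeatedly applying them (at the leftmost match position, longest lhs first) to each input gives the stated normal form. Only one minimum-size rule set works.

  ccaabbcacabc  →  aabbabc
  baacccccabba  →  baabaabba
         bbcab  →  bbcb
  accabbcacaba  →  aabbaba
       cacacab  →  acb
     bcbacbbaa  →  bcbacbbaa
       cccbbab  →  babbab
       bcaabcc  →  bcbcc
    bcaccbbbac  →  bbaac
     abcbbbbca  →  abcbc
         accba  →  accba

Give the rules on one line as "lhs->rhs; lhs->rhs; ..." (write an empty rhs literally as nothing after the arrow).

bbb->; ca->c; cca->a; ccc->ba

  | ccaabbcacabc => aabbcacabc => aabbccabc => aabbabc
  | baacccccabba => baabaccabba => baabaabba
  | bbcab => bbcb
  | accabbcacaba => aabbcacaba => aabbccaba => aabbaba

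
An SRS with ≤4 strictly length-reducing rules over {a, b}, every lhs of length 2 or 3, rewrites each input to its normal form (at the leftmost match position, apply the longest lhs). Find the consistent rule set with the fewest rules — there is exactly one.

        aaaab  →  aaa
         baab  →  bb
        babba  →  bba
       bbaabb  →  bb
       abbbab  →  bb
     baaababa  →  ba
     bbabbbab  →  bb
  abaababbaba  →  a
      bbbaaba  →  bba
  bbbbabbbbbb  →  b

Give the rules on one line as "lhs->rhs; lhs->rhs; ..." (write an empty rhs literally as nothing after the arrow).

  | aaaab => aaa
  | baab => bb
  | babba => bba
  | bbaabb => bbbb => bb

ab->; baa->b; bbb->b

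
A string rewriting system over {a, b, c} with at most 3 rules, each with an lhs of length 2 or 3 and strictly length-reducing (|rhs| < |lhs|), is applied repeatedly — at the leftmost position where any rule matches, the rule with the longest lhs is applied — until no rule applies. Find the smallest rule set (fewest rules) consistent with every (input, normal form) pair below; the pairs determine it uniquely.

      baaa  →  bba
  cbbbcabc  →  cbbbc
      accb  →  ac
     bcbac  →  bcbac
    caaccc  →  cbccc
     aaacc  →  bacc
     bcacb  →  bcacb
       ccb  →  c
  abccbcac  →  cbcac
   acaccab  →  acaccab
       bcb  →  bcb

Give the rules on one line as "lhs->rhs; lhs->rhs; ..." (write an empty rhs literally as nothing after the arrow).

  | baaa => bba
  | cbbbcabc => cbbbc
  | accb => ac
  | bcbac

aa->b; abc->; ccb->c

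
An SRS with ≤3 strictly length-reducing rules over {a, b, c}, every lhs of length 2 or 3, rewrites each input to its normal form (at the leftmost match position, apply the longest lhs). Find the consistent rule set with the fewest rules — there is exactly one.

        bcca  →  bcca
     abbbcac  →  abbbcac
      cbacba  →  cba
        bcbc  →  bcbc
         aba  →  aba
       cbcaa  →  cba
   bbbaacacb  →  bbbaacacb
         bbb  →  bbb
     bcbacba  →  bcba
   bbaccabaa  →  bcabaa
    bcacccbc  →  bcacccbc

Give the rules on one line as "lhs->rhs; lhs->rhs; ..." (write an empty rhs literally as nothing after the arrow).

  | bcca
  | abbbcac
  | cbacba => cba
  | bcbc

bac->; caa->a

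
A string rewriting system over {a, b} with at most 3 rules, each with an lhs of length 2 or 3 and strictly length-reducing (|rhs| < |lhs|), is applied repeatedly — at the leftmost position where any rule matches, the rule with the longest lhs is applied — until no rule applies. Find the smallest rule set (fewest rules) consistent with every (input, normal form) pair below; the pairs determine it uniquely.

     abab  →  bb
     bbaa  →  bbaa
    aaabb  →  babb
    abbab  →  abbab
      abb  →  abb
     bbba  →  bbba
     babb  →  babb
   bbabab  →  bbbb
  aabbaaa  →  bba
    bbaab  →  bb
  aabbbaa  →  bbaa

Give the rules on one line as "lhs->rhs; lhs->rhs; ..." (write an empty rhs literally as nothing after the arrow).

  | abab => bb
  | bbaa
  | aaabb => babb
  | abbab

aaa->ba; aab->; aba->b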